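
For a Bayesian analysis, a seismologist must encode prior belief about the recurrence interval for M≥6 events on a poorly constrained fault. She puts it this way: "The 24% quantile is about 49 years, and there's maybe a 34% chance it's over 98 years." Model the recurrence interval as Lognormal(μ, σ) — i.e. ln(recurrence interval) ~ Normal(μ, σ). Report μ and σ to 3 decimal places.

If T ~ Lognormal(μ,σ) then ln T ~ Normal(μ,σ), so the p-quantile of ln T is μ + z_p·σ.
ln(49) = 3.892 and ln(98) = 4.585; z_{0.24} = -0.7063, z_{0.66} = 0.4125.
σ = (4.585 − 3.892)/(0.4125 − (-0.7063)) = 0.620.
μ = 3.892 − (-0.7063)·0.620 = 4.329.

μ ≈ 4.329, σ ≈ 0.620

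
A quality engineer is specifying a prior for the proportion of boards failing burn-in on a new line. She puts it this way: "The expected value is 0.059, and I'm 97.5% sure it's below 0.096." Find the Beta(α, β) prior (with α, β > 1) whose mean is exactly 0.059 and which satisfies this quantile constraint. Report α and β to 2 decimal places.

With mean 0.059 fixed, write α = 0.059s, β = 0.941s where s = α+β.
Need P(θ < 0.096) = 0.975 under Beta(0.059s, 0.941s). Normal approximation: (q−m)/√(m(1−m)/s) ≈ z_{0.975} = 1.96, so s ≈ 0.059·0.941·(1.96)²/(0.096−0.059)² = 155.8.
At s = 155.8: P(θ<0.096) ≈ 0.962. Adjusting to match 0.975 gives s ≈ 195.10.
So α = 0.059·195.10 ≈ 11.51, β = 0.941·195.10 ≈ 183.59.

α ≈ 11.51, β ≈ 183.59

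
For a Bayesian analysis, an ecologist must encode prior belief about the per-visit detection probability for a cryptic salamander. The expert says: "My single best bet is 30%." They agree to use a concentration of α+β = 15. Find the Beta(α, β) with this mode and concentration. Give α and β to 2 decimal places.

For α,β > 1 the Beta mode is (α−1)/(α+β−2). With α+β = 15, the mode is (α−1)/13.
Set (α−1)/13 = 0.3 → α = 1 + 0.3·13 = 4.90.
β = 15 − α = 10.10.

α = 4.90, β = 10.10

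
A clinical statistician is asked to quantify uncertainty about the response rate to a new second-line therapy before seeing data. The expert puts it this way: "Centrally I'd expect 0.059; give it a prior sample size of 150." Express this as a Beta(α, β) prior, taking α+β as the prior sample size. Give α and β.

α = 8.85, β = 141.15

Under the effective-sample-size interpretation, Beta(α, β) has prior mean α/(α+β) and prior sample size α+β.
So α+β = 150 and α/(α+β) = 0.059, giving α = 0.059·150 = 8.85 and β = 150 − 8.85 = 141.15.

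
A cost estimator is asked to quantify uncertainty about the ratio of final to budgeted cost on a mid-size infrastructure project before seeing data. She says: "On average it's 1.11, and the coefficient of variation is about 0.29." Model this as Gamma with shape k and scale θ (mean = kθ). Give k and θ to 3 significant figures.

k ≈ 11.9, θ ≈ 0.0934

For Gamma(k, scale θ): mean = kθ, variance = kθ², so CV = 1/√k.
CV = 0.29, hence k = 1/CV² = 11.9.
Then θ = mean/k = 1.11/11.9 = 0.0934.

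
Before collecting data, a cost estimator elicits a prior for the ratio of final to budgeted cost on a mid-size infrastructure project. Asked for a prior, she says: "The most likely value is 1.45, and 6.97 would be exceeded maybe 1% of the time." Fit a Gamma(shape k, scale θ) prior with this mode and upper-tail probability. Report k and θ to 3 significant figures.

k ≈ 2.61, θ ≈ 0.901

Gamma(k,θ) with k>1 has mode (k−1)θ, so θ = 1.45/(k−1).
Need P(X < 6.97) = 0.99 with θ tied to k this way. Start at k = 2, θ = 1.45: P(X<6.97) ≈ 0.953.
Too low — raise k to concentrate. Iterating converges to k ≈ 2.61.
Then θ = 1.45/(2.61−1) ≈ 0.901.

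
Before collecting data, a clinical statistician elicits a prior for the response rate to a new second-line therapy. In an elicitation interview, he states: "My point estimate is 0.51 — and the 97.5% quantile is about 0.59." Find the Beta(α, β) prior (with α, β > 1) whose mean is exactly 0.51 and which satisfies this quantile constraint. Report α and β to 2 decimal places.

α ≈ 75.52, β ≈ 72.56

With mean 0.51 fixed, write α = 0.51s, β = 0.49s where s = α+β.
Need P(θ < 0.59) = 0.975 under Beta(0.51s, 0.49s). Normal approximation: (q−m)/√(m(1−m)/s) ≈ z_{0.975} = 1.96, so s ≈ 0.51·0.49·(1.96)²/(0.59−0.51)² = 150.0.
At s = 150.0: P(θ<0.59) ≈ 0.976. Adjusting to match 0.975 gives s ≈ 148.09.
So α = 0.51·148.09 ≈ 75.52, β = 0.49·148.09 ≈ 72.56.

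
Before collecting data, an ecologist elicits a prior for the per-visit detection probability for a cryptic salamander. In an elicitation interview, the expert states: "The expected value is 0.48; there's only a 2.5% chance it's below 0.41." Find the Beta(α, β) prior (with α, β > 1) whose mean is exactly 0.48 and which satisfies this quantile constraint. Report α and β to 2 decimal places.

With mean 0.48 fixed, write α = 0.48s, β = 0.52s where s = α+β.
Need P(θ < 0.41) = 0.025 under Beta(0.48s, 0.52s). Normal approximation: (q−m)/√(m(1−m)/s) ≈ z_{0.025} = -1.96, so s ≈ 0.48·0.52·(-1.96)²/(0.41−0.48)² = 195.7.
At s = 195.7: P(θ<0.41) ≈ 0.024. Adjusting to match 0.025 gives s ≈ 193.16.
So α = 0.48·193.16 ≈ 92.72, β = 0.52·193.16 ≈ 100.44.

α ≈ 92.72, β ≈ 100.44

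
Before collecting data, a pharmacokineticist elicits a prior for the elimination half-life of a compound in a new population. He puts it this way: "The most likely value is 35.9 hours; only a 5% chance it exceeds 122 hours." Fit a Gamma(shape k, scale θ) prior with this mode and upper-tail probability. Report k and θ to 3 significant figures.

k ≈ 2.73, θ ≈ 20.7

Gamma(k,θ) with k>1 has mode (k−1)θ, so θ = 35.9/(k−1).
Need P(X < 122) = 0.95 with θ tied to k this way. Start at k = 2, θ = 35.9: P(X<122) ≈ 0.853.
Too low — raise k to concentrate. Iterating converges to k ≈ 2.73.
Then θ = 35.9/(2.73−1) ≈ 20.7.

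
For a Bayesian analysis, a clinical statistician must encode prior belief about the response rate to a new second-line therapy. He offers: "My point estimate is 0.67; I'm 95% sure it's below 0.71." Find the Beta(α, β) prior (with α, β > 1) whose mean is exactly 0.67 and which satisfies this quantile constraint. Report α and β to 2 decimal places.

With mean 0.67 fixed, write α = 0.67s, β = 0.33s where s = α+β.
Need P(θ < 0.71) = 0.95 under Beta(0.67s, 0.33s). Normal approximation: (q−m)/√(m(1−m)/s) ≈ z_{0.95} = 1.64, so s ≈ 0.67·0.33·(1.64)²/(0.71−0.67)² = 373.9.
At s = 373.9: P(θ<0.71) ≈ 0.952. Adjusting to match 0.95 gives s ≈ 363.12.
So α = 0.67·363.12 ≈ 243.29, β = 0.33·363.12 ≈ 119.83.

α ≈ 243.29, β ≈ 119.83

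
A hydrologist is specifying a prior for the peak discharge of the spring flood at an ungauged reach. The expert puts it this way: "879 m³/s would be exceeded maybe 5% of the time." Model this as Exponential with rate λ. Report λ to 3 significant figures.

λ ≈ 0.00341

P(T > 879.0) = e^(−λ·879.0) = 0.05, so λ = −ln(0.05)/879.0 = 0.00341.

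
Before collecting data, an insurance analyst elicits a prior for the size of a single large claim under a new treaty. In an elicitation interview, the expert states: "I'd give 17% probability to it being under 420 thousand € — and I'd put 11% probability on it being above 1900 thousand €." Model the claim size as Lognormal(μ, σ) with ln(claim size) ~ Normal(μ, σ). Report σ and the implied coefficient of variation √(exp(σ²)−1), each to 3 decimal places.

σ ≈ 0.692, CV ≈ 0.784

If T ~ Lognormal(μ,σ) then ln T ~ Normal(μ,σ), so the p-quantile of ln T is μ + z_p·σ.
ln(420) = 6.04 and ln(1900) = 7.55; z_{0.17} = -0.9542, z_{0.89} = 1.227.
σ = (7.55 − 6.04)/(1.227 − (-0.9542)) = 0.692.
μ = 6.04 − (-0.9542)·0.692 = 6.701.
CV = √(exp(σ²)−1) = √(exp(0.4791)−1) = 0.784.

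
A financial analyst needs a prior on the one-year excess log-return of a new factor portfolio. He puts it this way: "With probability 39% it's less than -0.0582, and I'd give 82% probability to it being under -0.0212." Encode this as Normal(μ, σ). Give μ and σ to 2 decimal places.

μ = -0.05, σ = 0.03

The p-quantile of Normal(μ,σ) is μ + z_p·σ, with z_{0.39} = -0.2793 and z_{0.82} = 0.9154.
Eliminate σ: μ = (z₂·x₁ − z₁·x₂)/(z₂ − z₁) = (0.9154·-0.0582 − (-0.2793)·-0.0212)/1.195 = -0.05.
Then σ = (x₂ − x₁)/(z₂ − z₁) = (-0.0212 − -0.0582)/1.195 = 0.03.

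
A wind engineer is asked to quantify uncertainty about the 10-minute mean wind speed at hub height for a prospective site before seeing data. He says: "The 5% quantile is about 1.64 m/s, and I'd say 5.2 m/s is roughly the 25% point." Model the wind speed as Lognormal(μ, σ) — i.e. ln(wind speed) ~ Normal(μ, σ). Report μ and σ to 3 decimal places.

μ ≈ 2.451, σ ≈ 1.189

If T ~ Lognormal(μ,σ) then ln T ~ Normal(μ,σ), so the p-quantile of ln T is μ + z_p·σ.
ln(1.64) = 0.4947 and ln(5.2) = 1.649; z_{0.05} = -1.645, z_{0.25} = -0.6745.
σ = (1.649 − 0.4947)/(-0.6745 − (-1.645)) = 1.189.
μ = 0.4947 − (-1.645)·1.189 = 2.451.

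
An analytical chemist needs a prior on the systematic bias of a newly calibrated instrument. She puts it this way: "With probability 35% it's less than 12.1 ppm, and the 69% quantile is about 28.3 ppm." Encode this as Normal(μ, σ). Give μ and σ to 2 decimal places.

The p-quantile of Normal(μ,σ) is μ + z_p·σ, with z_{0.35} = -0.3853 and z_{0.69} = 0.4959.
Eliminate σ: μ = (z₂·x₁ − z₁·x₂)/(z₂ − z₁) = (0.4959·12.1 − (-0.3853)·28.3)/0.8812 = 19.18.
Then σ = (x₂ − x₁)/(z₂ − z₁) = (28.3 − 12.1)/0.8812 = 18.38.

μ = 19.18, σ = 18.38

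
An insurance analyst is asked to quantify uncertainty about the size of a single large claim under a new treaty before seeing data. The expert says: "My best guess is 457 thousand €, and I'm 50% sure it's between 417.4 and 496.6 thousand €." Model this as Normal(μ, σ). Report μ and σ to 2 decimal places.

A symmetric 50% interval runs μ ± z·σ with z = 0.6745.
Half-width = 39.6, so σ = 39.6/0.6745 = 58.71.
μ is the stated best guess, 457.00.

μ = 457.00, σ = 58.71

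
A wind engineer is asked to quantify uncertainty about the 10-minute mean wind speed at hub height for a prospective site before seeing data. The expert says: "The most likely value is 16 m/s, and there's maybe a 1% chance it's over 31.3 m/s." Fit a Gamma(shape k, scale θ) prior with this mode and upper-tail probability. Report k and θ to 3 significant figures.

Gamma(k,θ) with k>1 has mode (k−1)θ, so θ = 16/(k−1).
Need P(X < 31.3) = 0.99 with θ tied to k this way. Start at k = 2, θ = 16: P(X<31.3) ≈ 0.582.
Too low — raise k to concentrate. Iterating converges to k ≈ 12.
Then θ = 16/(12−1) ≈ 1.46.

k ≈ 12, θ ≈ 1.46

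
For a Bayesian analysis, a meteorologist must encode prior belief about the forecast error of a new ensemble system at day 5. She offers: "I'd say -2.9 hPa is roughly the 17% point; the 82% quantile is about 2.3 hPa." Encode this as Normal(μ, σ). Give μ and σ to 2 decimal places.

μ = -0.25, σ = 2.78

For Normal(μ,σ), the p-quantile is μ + z_p·σ. Here z_{0.17} = -0.9542, z_{0.82} = 0.9154.
So -2.9 = μ − 0.9542σ and 2.3 = μ + 0.9154σ.
Subtracting: σ = (2.3 − -2.9)/(0.9154 − (-0.9542)) = 2.78.
Then μ = -2.9 − (-0.9542)·2.78 = -0.25.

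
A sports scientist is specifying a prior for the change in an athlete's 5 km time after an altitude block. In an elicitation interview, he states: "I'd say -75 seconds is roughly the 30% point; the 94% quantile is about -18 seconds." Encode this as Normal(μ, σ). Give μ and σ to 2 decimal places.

μ = -60.62, σ = 27.41

The p-quantile of Normal(μ,σ) is μ + z_p·σ, with z_{0.3} = -0.5244 and z_{0.94} = 1.555.
Eliminate σ: μ = (z₂·x₁ − z₁·x₂)/(z₂ − z₁) = (1.555·-75 − (-0.5244)·-18)/2.079 = -60.62.
Then σ = (x₂ − x₁)/(z₂ − z₁) = (-18 − -75)/2.079 = 27.41.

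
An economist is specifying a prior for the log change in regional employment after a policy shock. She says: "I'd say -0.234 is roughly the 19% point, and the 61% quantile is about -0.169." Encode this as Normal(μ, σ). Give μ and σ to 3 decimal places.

μ = -0.185, σ = 0.056

For Normal(μ,σ), the p-quantile is μ + z_p·σ. Here z_{0.19} = -0.8779, z_{0.61} = 0.2793.
So -0.234 = μ − 0.8779σ and -0.169 = μ + 0.2793σ.
Subtracting: σ = (-0.169 − -0.234)/(0.2793 − (-0.8779)) = 0.056.
Then μ = -0.234 − (-0.8779)·0.056 = -0.185.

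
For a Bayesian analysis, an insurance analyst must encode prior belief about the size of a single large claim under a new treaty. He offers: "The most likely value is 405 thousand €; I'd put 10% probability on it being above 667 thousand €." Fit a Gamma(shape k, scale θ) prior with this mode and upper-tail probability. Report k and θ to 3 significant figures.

Gamma(k,θ) with k>1 has mode (k−1)θ, so θ = 405/(k−1).
Need P(X < 667) = 0.9 with θ tied to k this way. Start at k = 2, θ = 405: P(X<667) ≈ 0.490.
Too low — raise k to concentrate. Iterating converges to k ≈ 8.58.
Then θ = 405/(8.58−1) ≈ 53.5.

k ≈ 8.58, θ ≈ 53.5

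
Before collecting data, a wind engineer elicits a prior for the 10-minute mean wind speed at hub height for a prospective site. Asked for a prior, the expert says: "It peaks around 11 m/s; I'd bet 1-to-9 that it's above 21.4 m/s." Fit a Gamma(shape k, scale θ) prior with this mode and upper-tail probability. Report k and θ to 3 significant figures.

k ≈ 5.32, θ ≈ 2.54

Gamma(k,θ) with k>1 has mode (k−1)θ, so θ = 11/(k−1).
Need P(X < 21.4) = 0.9 with θ tied to k this way. Start at k = 2, θ = 11: P(X<21.4) ≈ 0.579.
Too low — raise k to concentrate. Iterating converges to k ≈ 5.32.
Then θ = 11/(5.32−1) ≈ 2.54.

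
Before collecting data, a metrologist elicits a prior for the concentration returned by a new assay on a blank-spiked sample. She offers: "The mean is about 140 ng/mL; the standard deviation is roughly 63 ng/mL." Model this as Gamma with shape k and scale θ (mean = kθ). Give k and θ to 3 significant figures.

For Gamma(k, scale θ): mean = kθ, variance = kθ², so CV = 1/√k.
CV = SD/mean = 63/140 = 0.45, hence k = 1/CV² = 4.94.
Then θ = mean/k = 140/4.94 = 28.4.

k ≈ 4.94, θ ≈ 28.4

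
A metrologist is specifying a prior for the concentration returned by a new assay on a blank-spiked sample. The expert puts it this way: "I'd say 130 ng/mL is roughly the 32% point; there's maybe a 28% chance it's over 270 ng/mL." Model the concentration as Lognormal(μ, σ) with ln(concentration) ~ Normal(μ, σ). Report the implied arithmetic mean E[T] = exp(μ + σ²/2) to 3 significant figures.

E[T] ≈ 229 ng/mL

If T ~ Lognormal(μ,σ) then ln T ~ Normal(μ,σ), so the p-quantile of ln T is μ + z_p·σ.
ln(130) = 4.868 and ln(270) = 5.598; z_{0.32} = -0.4677, z_{0.72} = 0.5828.
σ = (5.598 − 4.868)/(0.5828 − (-0.4677)) = 0.696.
μ = 4.868 − (-0.4677)·0.696 = 5.193.
E[T] = exp(μ + σ²/2) = exp(5.193 + 0.2420) = 229 ng/mL.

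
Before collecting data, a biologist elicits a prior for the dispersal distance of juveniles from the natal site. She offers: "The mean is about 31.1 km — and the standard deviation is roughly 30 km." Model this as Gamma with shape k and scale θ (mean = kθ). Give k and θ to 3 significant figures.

k ≈ 1.07, θ ≈ 28.9

For Gamma(k, scale θ): mean = kθ, variance = kθ², so CV = 1/√k.
CV = SD/mean = 30/31.1 = 0.9646, hence k = 1/CV² = 1.07.
Then θ = mean/k = 31.1/1.07 = 28.9.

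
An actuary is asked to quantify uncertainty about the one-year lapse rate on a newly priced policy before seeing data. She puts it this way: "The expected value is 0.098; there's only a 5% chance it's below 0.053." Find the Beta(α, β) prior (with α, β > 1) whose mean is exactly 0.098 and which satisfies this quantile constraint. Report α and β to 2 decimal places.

α ≈ 9.16, β ≈ 84.27

With mean 0.098 fixed, write α = 0.098s, β = 0.902s where s = α+β.
Need P(θ < 0.053) = 0.05 under Beta(0.098s, 0.902s). Normal approximation: (q−m)/√(m(1−m)/s) ≈ z_{0.05} = -1.64, so s ≈ 0.098·0.902·(-1.64)²/(0.053−0.098)² = 118.1.
At s = 118.1: P(θ<0.053) ≈ 0.031. Adjusting to match 0.05 gives s ≈ 93.43.
So α = 0.098·93.43 ≈ 9.16, β = 0.902·93.43 ≈ 84.27.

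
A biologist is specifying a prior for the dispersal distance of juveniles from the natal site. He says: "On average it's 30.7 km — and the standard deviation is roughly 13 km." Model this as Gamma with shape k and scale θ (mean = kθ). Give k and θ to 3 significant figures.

k ≈ 5.58, θ ≈ 5.5

For Gamma(k, scale θ): mean = kθ, variance = kθ², so CV = 1/√k.
CV = SD/mean = 13/30.7 = 0.4235, hence k = 1/CV² = 5.58.
Then θ = mean/k = 30.7/5.58 = 5.5.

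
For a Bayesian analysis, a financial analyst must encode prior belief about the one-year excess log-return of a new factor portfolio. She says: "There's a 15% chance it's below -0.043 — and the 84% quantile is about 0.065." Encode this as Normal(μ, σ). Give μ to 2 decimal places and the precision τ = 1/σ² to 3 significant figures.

The p-quantile of Normal(μ,σ) is μ + z_p·σ, with z_{0.15} = -1.036 and z_{0.84} = 0.9945.
Eliminate σ: μ = (z₂·x₁ − z₁·x₂)/(z₂ − z₁) = (0.9945·-0.043 − (-1.036)·0.065)/2.031 = 0.01.
Then σ = (x₂ − x₁)/(z₂ − z₁) = (0.065 − -0.043)/2.031 = 0.05.
Precision τ = 1/σ² = 1/0.05318² = 354.

μ = 0.01, τ = 354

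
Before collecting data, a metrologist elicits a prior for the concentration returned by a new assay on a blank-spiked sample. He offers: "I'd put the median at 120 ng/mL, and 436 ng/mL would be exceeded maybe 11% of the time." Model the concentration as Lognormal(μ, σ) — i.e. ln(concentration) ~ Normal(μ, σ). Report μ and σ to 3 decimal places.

If T ~ Lognormal(μ,σ) then ln T ~ Normal(μ,σ), so the p-quantile of ln T is μ + z_p·σ.
ln(120) = 4.787 and ln(436) = 6.078; z_{0.5} = 0, z_{0.89} = 1.227.
σ = (6.078 − 4.787)/(1.227 − (0)) = 1.052.
μ = 4.787 − (0)·1.052 = 4.787.

μ ≈ 4.787, σ ≈ 1.052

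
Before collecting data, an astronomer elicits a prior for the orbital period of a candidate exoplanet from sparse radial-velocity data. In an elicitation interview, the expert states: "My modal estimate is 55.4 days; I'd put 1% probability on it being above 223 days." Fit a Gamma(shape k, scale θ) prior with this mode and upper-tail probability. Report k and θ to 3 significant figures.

Gamma(k,θ) with k>1 has mode (k−1)θ, so θ = 55.4/(k−1).
Need P(X < 223) = 0.99 with θ tied to k this way. Start at k = 2, θ = 55.4: P(X<223) ≈ 0.910.
Too low — raise k to concentrate. Iterating converges to k ≈ 3.15.
Then θ = 55.4/(3.15−1) ≈ 25.7.

k ≈ 3.15, θ ≈ 25.7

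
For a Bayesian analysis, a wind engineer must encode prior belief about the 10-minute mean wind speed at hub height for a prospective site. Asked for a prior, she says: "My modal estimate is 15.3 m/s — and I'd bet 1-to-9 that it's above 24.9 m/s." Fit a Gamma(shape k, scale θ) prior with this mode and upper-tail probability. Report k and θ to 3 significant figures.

k ≈ 8.94, θ ≈ 1.93

Gamma(k,θ) with k>1 has mode (k−1)θ, so θ = 15.3/(k−1).
Need P(X < 24.9) = 0.9 with θ tied to k this way. Start at k = 2, θ = 15.3: P(X<24.9) ≈ 0.484.
Too low — raise k to concentrate. Iterating converges to k ≈ 8.94.
Then θ = 15.3/(8.94−1) ≈ 1.93.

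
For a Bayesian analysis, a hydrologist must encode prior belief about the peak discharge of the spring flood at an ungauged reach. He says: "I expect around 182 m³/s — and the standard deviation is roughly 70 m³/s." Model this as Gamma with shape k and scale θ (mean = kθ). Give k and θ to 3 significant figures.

For Gamma(k, scale θ): mean = kθ, variance = kθ², so CV = 1/√k.
CV = SD/mean = 70/182 = 0.3846, hence k = 1/CV² = 6.76.
Then θ = mean/k = 182/6.76 = 26.9.

k ≈ 6.76, θ ≈ 26.9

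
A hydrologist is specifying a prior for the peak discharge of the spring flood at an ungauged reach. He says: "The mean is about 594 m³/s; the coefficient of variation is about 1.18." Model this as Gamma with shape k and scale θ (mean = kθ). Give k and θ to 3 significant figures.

k ≈ 0.718, θ ≈ 827

For Gamma(k, scale θ): mean = kθ, variance = kθ², so CV = 1/√k.
CV = 1.18, hence k = 1/CV² = 0.718.
Then θ = mean/k = 594/0.718 = 827.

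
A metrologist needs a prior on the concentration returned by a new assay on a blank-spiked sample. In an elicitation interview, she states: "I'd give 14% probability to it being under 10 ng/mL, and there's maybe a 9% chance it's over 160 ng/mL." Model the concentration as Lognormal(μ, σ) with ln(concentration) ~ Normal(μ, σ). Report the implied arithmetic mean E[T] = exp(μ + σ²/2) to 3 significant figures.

If T ~ Lognormal(μ,σ) then ln T ~ Normal(μ,σ), so the p-quantile of ln T is μ + z_p·σ.
ln(10) = 2.303 and ln(160) = 5.075; z_{0.14} = -1.08, z_{0.91} = 1.341.
σ = (5.075 − 2.303)/(1.341 − (-1.08)) = 1.145.
μ = 2.303 − (-1.08)·1.145 = 3.540.
E[T] = exp(μ + σ²/2) = exp(3.540 + 0.6557) = 66.4 ng/mL.

E[T] ≈ 66.4 ng/mL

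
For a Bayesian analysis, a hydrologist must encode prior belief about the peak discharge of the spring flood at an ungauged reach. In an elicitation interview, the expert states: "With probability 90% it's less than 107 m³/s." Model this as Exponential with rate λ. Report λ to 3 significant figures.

P(T < 107.0) = 1 − e^(−λ·107.0) = 0.9, so λ = −ln(1−0.9)/107.0 = −ln(0.1)/107.0 = 0.0215.

λ ≈ 0.0215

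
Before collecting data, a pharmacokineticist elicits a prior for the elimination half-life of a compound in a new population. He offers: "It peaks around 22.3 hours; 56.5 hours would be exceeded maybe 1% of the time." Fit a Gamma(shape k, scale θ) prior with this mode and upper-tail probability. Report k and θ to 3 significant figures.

Gamma(k,θ) with k>1 has mode (k−1)θ, so θ = 22.3/(k−1).
Need P(X < 56.5) = 0.99 with θ tied to k this way. Start at k = 2, θ = 22.3: P(X<56.5) ≈ 0.720.
Too low — raise k to concentrate. Iterating converges to k ≈ 6.42.
Then θ = 22.3/(6.42−1) ≈ 4.12.

k ≈ 6.42, θ ≈ 4.12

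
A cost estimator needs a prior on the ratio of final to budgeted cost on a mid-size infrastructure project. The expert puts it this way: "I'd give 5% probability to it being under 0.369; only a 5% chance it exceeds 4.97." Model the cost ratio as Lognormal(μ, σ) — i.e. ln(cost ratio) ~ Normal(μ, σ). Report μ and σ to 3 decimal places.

μ ≈ 0.303, σ ≈ 0.790

If T ~ Lognormal(μ,σ) then ln T ~ Normal(μ,σ), so the p-quantile of ln T is μ + z_p·σ.
ln(0.369) = -0.997 and ln(4.97) = 1.603; z_{0.05} = -1.645, z_{0.95} = 1.645.
σ = (1.603 − -0.997)/(1.645 − (-1.645)) = 0.790.
μ = -0.997 − (-1.645)·0.790 = 0.303.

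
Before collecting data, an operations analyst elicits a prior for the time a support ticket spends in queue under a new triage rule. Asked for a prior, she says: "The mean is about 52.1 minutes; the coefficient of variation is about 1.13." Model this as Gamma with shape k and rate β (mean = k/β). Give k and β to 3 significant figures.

For Gamma(k, rate β): mean = k/β, variance = k/β², so CV = 1/√k.
CV = 1.13, hence k = 1/CV² = 0.783.
Then β = k/mean = 0.783/52.1 = 0.015.

k ≈ 0.783, β ≈ 0.015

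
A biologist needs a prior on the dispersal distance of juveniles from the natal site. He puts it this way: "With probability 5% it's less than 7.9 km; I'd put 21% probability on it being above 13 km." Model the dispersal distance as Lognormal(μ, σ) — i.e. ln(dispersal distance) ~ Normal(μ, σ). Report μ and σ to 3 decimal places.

μ ≈ 2.401, σ ≈ 0.203

If T ~ Lognormal(μ,σ) then ln T ~ Normal(μ,σ), so the p-quantile of ln T is μ + z_p·σ.
ln(7.9) = 2.067 and ln(13) = 2.565; z_{0.05} = -1.645, z_{0.79} = 0.8064.
σ = (2.565 − 2.067)/(0.8064 − (-1.645)) = 0.203.
μ = 2.067 − (-1.645)·0.203 = 2.401.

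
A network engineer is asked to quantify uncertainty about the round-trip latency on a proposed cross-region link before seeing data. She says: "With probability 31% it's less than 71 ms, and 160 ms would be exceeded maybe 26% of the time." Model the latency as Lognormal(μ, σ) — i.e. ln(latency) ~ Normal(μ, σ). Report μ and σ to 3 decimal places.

μ ≈ 4.616, σ ≈ 0.713

If T ~ Lognormal(μ,σ) then ln T ~ Normal(μ,σ), so the p-quantile of ln T is μ + z_p·σ.
ln(71) = 4.263 and ln(160) = 5.075; z_{0.31} = -0.4959, z_{0.74} = 0.6433.
σ = (5.075 − 4.263)/(0.6433 − (-0.4959)) = 0.713.
μ = 4.263 − (-0.4959)·0.713 = 4.616.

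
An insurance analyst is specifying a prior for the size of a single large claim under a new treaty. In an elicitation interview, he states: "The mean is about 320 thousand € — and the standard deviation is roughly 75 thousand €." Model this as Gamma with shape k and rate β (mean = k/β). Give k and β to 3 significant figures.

k ≈ 18.2, β ≈ 0.0569

For Gamma(k, rate β): mean = k/β, variance = k/β², so CV = 1/√k.
CV = SD/mean = 75/320 = 0.2344, hence k = 1/CV² = 18.2.
Then β = k/mean = 18.2/320 = 0.0569.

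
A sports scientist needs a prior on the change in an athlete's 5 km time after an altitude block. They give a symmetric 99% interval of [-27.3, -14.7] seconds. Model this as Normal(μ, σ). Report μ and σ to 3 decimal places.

A symmetric 99% interval runs μ ± z·σ with z = 2.576.
Half-width = 6.3, so σ = 6.3/2.576 = 2.446.
μ is the interval midpoint, -21.000.

μ = -21.000, σ = 2.446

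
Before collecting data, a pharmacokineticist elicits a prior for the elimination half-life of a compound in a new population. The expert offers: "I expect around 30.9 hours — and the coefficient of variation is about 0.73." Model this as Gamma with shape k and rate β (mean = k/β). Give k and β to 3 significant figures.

For Gamma(k, rate β): mean = k/β, variance = k/β², so CV = 1/√k.
CV = 0.73, hence k = 1/CV² = 1.88.
Then β = k/mean = 1.88/30.9 = 0.0607.

k ≈ 1.88, β ≈ 0.0607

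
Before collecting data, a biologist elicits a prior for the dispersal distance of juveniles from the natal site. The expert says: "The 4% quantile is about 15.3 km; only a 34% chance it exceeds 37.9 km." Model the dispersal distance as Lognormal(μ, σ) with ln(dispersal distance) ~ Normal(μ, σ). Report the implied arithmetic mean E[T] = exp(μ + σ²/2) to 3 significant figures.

E[T] ≈ 34.8 km

If T ~ Lognormal(μ,σ) then ln T ~ Normal(μ,σ), so the p-quantile of ln T is μ + z_p·σ.
ln(15.3) = 2.728 and ln(37.9) = 3.635; z_{0.04} = -1.751, z_{0.66} = 0.4125.
σ = (3.635 − 2.728)/(0.4125 − (-1.751)) = 0.419.
μ = 2.728 − (-1.751)·0.419 = 3.462.
E[T] = exp(μ + σ²/2) = exp(3.462 + 0.0879) = 34.8 km.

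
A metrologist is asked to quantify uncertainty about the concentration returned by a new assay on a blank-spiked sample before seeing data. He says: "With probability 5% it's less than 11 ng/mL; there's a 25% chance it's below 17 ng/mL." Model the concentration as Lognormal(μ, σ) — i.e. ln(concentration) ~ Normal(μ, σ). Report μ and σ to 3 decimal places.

If T ~ Lognormal(μ,σ) then ln T ~ Normal(μ,σ), so the p-quantile of ln T is μ + z_p·σ.
ln(11) = 2.398 and ln(17) = 2.833; z_{0.05} = -1.645, z_{0.25} = -0.6745.
σ = (2.833 − 2.398)/(-0.6745 − (-1.645)) = 0.449.
μ = 2.398 − (-1.645)·0.449 = 3.136.

μ ≈ 3.136, σ ≈ 0.449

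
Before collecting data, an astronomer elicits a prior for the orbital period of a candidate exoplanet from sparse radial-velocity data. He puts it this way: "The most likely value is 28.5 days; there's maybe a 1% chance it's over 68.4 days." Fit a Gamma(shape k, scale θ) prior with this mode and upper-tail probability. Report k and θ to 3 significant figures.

k ≈ 7.18, θ ≈ 4.61

Gamma(k,θ) with k>1 has mode (k−1)θ, so θ = 28.5/(k−1).
Need P(X < 68.4) = 0.99 with θ tied to k this way. Start at k = 2, θ = 28.5: P(X<68.4) ≈ 0.692.
Too low — raise k to concentrate. Iterating converges to k ≈ 7.18.
Then θ = 28.5/(7.18−1) ≈ 4.61.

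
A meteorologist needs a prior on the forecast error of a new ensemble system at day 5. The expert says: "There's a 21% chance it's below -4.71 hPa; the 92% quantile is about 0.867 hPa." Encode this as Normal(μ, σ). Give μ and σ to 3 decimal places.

For Normal(μ,σ), the p-quantile is μ + z_p·σ. Here z_{0.21} = -0.8064, z_{0.92} = 1.405.
So -4.71 = μ − 0.8064σ and 0.867 = μ + 1.405σ.
Subtracting: σ = (0.867 − -4.71)/(1.405 − (-0.8064)) = 2.522.
Then μ = -4.71 − (-0.8064)·2.522 = -2.676.

μ = -2.676, σ = 2.522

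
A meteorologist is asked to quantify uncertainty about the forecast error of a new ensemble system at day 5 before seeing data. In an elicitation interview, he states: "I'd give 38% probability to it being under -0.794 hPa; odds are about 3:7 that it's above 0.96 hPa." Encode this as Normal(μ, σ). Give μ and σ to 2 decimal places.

The p-quantile of Normal(μ,σ) is μ + z_p·σ, with z_{0.38} = -0.3055 and z_{0.7} = 0.5244.
Eliminate σ: μ = (z₂·x₁ − z₁·x₂)/(z₂ − z₁) = (0.5244·-0.794 − (-0.3055)·0.96)/0.8299 = -0.15.
Then σ = (x₂ − x₁)/(z₂ − z₁) = (0.96 − -0.794)/0.8299 = 2.11.

μ = -0.15, σ = 2.11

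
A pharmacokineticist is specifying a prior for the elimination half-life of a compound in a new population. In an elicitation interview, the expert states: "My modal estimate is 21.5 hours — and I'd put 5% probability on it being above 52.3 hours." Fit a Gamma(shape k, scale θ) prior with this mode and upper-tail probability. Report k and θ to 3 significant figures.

k ≈ 4.45, θ ≈ 6.24

Gamma(k,θ) with k>1 has mode (k−1)θ, so θ = 21.5/(k−1).
Need P(X < 52.3) = 0.95 with θ tied to k this way. Start at k = 2, θ = 21.5: P(X<52.3) ≈ 0.699.
Too low — raise k to concentrate. Iterating converges to k ≈ 4.45.
Then θ = 21.5/(4.45−1) ≈ 6.24.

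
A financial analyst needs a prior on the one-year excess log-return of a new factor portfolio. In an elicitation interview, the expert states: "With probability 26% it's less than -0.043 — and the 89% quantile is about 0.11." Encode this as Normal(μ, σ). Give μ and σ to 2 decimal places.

μ = 0.01, σ = 0.08

The p-quantile of Normal(μ,σ) is μ + z_p·σ, with z_{0.26} = -0.6433 and z_{0.89} = 1.227.
Eliminate σ: μ = (z₂·x₁ − z₁·x₂)/(z₂ − z₁) = (1.227·-0.043 − (-0.6433)·0.11)/1.87 = 0.01.
Then σ = (x₂ − x₁)/(z₂ − z₁) = (0.11 − -0.043)/1.87 = 0.08.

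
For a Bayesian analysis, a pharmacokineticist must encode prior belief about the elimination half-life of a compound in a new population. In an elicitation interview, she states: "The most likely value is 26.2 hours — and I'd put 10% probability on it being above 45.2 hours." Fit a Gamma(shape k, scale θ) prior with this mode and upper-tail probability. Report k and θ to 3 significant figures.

Gamma(k,θ) with k>1 has mode (k−1)θ, so θ = 26.2/(k−1).
Need P(X < 45.2) = 0.9 with θ tied to k this way. Start at k = 2, θ = 26.2: P(X<45.2) ≈ 0.515.
Too low — raise k to concentrate. Iterating converges to k ≈ 7.38.
Then θ = 26.2/(7.38−1) ≈ 4.11.

k ≈ 7.38, θ ≈ 4.11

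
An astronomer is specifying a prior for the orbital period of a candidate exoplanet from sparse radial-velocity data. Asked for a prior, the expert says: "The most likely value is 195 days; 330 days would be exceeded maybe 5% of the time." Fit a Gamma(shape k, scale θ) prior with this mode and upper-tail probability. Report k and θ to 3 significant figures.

k ≈ 11.1, θ ≈ 19.3

Gamma(k,θ) with k>1 has mode (k−1)θ, so θ = 195/(k−1).
Need P(X < 330) = 0.95 with θ tied to k this way. Start at k = 2, θ = 195: P(X<330) ≈ 0.504.
Too low — raise k to concentrate. Iterating converges to k ≈ 11.1.
Then θ = 195/(11.1−1) ≈ 19.3.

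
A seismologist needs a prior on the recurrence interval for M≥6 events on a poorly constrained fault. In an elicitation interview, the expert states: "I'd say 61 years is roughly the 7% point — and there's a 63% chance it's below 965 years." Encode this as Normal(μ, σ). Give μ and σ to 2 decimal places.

μ = 799.04, σ = 500.10

The p-quantile of Normal(μ,σ) is μ + z_p·σ, with z_{0.07} = -1.476 and z_{0.63} = 0.3319.
Eliminate σ: μ = (z₂·x₁ − z₁·x₂)/(z₂ − z₁) = (0.3319·61 − (-1.476)·965)/1.808 = 799.04.
Then σ = (x₂ − x₁)/(z₂ − z₁) = (965 − 61)/1.808 = 500.10.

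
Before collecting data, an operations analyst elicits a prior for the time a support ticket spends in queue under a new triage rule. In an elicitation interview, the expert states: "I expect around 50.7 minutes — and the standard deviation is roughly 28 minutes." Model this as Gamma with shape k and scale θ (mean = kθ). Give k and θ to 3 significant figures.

For Gamma(k, scale θ): mean = kθ, variance = kθ², so CV = 1/√k.
CV = SD/mean = 28/50.7 = 0.5523, hence k = 1/CV² = 3.28.
Then θ = mean/k = 50.7/3.28 = 15.5.

k ≈ 3.28, θ ≈ 15.5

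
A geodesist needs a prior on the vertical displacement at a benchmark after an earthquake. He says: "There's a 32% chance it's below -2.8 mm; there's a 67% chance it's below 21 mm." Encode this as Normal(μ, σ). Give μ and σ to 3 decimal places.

μ = 9.464, σ = 26.223

For Normal(μ,σ), the p-quantile is μ + z_p·σ. Here z_{0.32} = -0.4677, z_{0.67} = 0.4399.
So -2.8 = μ − 0.4677σ and 21 = μ + 0.4399σ.
Subtracting: σ = (21 − -2.8)/(0.4399 − (-0.4677)) = 26.223.
Then μ = -2.8 − (-0.4677)·26.223 = 9.464.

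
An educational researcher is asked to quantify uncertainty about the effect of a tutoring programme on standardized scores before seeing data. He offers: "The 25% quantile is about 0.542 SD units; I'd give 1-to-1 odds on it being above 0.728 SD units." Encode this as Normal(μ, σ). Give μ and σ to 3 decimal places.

The p-quantile of Normal(μ,σ) is μ + z_p·σ, with z_{0.25} = -0.6745 and z_{0.5} = 0.
Eliminate σ: μ = (z₂·x₁ − z₁·x₂)/(z₂ − z₁) = (0·0.542 − (-0.6745)·0.728)/0.6745 = 0.728.
Then σ = (x₂ − x₁)/(z₂ − z₁) = (0.728 − 0.542)/0.6745 = 0.276.

μ = 0.728, σ = 0.276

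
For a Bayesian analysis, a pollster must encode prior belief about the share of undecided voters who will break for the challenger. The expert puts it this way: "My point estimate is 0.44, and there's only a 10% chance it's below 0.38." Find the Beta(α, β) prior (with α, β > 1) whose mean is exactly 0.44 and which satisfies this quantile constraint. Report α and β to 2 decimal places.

With mean 0.44 fixed, write α = 0.44s, β = 0.56s where s = α+β.
Need P(θ < 0.38) = 0.1 under Beta(0.44s, 0.56s). Normal approximation: (q−m)/√(m(1−m)/s) ≈ z_{0.1} = -1.28, so s ≈ 0.44·0.56·(-1.28)²/(0.38−0.44)² = 112.4.
At s = 112.4: P(θ<0.38) ≈ 0.099. Adjusting to match 0.1 gives s ≈ 111.20.
So α = 0.44·111.20 ≈ 48.93, β = 0.56·111.20 ≈ 62.27.

α ≈ 48.93, β ≈ 62.27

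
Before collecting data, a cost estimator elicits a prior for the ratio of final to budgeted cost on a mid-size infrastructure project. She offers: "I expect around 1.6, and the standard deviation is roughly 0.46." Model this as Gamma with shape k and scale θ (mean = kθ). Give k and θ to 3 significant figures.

k ≈ 12.1, θ ≈ 0.132

For Gamma(k, scale θ): mean = kθ, variance = kθ², so CV = 1/√k.
CV = SD/mean = 0.46/1.6 = 0.2875, hence k = 1/CV² = 12.1.
Then θ = mean/k = 1.6/12.1 = 0.132.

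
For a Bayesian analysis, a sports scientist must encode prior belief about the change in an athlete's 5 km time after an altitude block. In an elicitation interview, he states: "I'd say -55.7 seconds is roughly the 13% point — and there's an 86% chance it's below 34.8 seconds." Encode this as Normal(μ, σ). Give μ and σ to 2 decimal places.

μ = -9.51, σ = 41.01

For Normal(μ,σ), the p-quantile is μ + z_p·σ. Here z_{0.13} = -1.126, z_{0.86} = 1.08.
So -55.7 = μ − 1.126σ and 34.8 = μ + 1.08σ.
Subtracting: σ = (34.8 − -55.7)/(1.08 − (-1.126)) = 41.01.
Then μ = -55.7 − (-1.126)·41.01 = -9.51.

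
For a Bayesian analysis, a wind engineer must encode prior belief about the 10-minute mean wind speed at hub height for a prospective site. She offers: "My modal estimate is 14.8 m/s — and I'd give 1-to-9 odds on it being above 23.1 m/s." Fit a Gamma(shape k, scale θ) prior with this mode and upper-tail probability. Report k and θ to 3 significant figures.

k ≈ 10.4, θ ≈ 1.57

Gamma(k,θ) with k>1 has mode (k−1)θ, so θ = 14.8/(k−1).
Need P(X < 23.1) = 0.9 with θ tied to k this way. Start at k = 2, θ = 14.8: P(X<23.1) ≈ 0.462.
Too low — raise k to concentrate. Iterating converges to k ≈ 10.4.
Then θ = 14.8/(10.4−1) ≈ 1.57.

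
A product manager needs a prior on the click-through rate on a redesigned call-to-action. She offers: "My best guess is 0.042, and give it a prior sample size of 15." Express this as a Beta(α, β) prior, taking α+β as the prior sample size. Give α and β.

α = 0.63, β = 14.37

Under the effective-sample-size interpretation, Beta(α, β) has prior mean α/(α+β) and prior sample size α+β.
So α+β = 15 and α/(α+β) = 0.042, giving α = 0.042·15 = 0.63 and β = 15 − 0.63 = 14.37.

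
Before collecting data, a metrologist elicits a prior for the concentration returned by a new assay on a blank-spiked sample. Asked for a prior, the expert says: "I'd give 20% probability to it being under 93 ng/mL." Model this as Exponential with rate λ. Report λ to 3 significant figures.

P(T < 93.0) = 1 − e^(−λ·93.0) = 0.2, so λ = −ln(1−0.2)/93.0 = −ln(0.8)/93.0 = 0.0024.

λ ≈ 0.0024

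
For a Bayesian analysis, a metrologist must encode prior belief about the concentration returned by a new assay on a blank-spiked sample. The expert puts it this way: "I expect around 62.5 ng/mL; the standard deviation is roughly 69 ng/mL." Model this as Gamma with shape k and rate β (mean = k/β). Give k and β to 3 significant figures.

k ≈ 0.82, β ≈ 0.0131

For Gamma(k, rate β): mean = k/β, variance = k/β², so CV = 1/√k.
CV = SD/mean = 69/62.5 = 1.104, hence k = 1/CV² = 0.82.
Then β = k/mean = 0.82/62.5 = 0.0131.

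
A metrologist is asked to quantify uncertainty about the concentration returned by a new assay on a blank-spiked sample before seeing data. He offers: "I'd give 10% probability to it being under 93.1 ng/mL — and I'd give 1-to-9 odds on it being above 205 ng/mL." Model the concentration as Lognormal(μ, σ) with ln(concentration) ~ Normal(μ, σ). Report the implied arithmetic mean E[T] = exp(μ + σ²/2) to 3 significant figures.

E[T] ≈ 145 ng/mL

If T ~ Lognormal(μ,σ) then ln T ~ Normal(μ,σ), so the p-quantile of ln T is μ + z_p·σ.
ln(93.1) = 4.534 and ln(205) = 5.323; z_{0.1} = -1.282, z_{0.9} = 1.282.
σ = (5.323 − 4.534)/(1.282 − (-1.282)) = 0.308.
μ = 4.534 − (-1.282)·0.308 = 4.928.
E[T] = exp(μ + σ²/2) = exp(4.928 + 0.0474) = 145 ng/mL.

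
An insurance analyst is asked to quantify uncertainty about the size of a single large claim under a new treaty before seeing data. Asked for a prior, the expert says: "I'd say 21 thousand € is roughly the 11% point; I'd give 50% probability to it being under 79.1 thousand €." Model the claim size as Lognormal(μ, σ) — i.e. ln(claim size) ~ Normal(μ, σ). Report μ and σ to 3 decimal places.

μ ≈ 4.371, σ ≈ 1.081

If T ~ Lognormal(μ,σ) then ln T ~ Normal(μ,σ), so the p-quantile of ln T is μ + z_p·σ.
ln(21) = 3.045 and ln(79.1) = 4.371; z_{0.11} = -1.227, z_{0.5} = 0.
σ = (4.371 − 3.045)/(0 − (-1.227)) = 1.081.
μ = 3.045 − (-1.227)·1.081 = 4.371.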